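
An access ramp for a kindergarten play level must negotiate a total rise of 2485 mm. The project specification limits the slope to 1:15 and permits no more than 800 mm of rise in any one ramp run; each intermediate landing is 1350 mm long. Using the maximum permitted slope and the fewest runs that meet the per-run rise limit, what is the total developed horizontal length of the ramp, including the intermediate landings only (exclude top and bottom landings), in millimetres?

41325 mm

2485 / 800 = 3.106 → round up to 4 ramp runs. That means 3 intermediate landings.
Ramp run (horizontal) at 1:15: 2485 × 15 = 37275 mm.
3 intermediate landings contribute 3 × 1350 = 4050 mm.
Total developed length = 37275 + 4050 = 41325 mm.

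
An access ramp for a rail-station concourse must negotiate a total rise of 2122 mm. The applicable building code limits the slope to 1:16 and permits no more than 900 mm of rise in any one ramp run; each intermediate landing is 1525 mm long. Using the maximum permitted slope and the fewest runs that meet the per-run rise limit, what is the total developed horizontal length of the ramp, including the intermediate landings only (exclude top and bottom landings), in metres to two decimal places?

At most 900 each: 2122/900 = 2.36, giving 3 ramp runs. That means 2 intermediate landings.
Ramp run (horizontal) at 1:16: 2122 × 16 = 33952 mm.
Intermediate landings: 2 × 1525 = 3050 mm.
Total developed length = 33952 + 3050 = 37002 mm.
= 37.00 m.

37.00 m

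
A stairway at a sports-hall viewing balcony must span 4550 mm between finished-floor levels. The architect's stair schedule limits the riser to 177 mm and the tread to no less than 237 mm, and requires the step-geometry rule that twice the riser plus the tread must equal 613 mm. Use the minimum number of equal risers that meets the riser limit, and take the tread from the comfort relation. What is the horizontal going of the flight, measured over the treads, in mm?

6575 mm

At most 177 each: 4550/177 = 25.71, giving 26 risers.
R = 4550 ÷ 26 = 175 mm.
Tread T = 613 − 2 × 175 = 263 mm (≥ 237 mm).
Going = (26 − 1) × 263 = 6575 mm.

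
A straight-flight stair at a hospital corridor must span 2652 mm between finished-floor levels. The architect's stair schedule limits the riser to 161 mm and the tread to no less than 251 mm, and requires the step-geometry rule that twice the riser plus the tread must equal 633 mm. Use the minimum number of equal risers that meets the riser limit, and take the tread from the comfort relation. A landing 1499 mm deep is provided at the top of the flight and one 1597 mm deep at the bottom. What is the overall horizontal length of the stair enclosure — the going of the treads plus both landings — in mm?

⌈2652/161⌉ = 17 risers.
R = 2652 ÷ 17 = 156 mm.
Tread T = 633 − 2 × 156 = 321 mm (≥ 251 mm).
17 risers give 16 treads; going = 16 × 321 = 5136 mm.
Add landings: 5136 + 1499 + 1597 = 8232 mm.

8232 mm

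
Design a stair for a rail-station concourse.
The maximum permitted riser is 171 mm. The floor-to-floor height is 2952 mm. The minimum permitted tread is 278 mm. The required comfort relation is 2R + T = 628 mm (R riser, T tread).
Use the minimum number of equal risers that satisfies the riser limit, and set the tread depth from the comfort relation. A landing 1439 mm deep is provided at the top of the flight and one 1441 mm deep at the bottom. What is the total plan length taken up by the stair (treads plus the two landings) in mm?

7980 mm

At most 171 each: 2952/171 = 17.26, giving 18 risers.
Riser R = 2952 / 18 = 164 mm, within the 171 mm limit.
Tread T = 628 − 2 × 164 = 300 mm (≥ 278 mm).
18 risers give 17 treads; going = 17 × 300 = 5100 mm.
Enclosure = 5100 + 1439 + 1441 = 7980 mm.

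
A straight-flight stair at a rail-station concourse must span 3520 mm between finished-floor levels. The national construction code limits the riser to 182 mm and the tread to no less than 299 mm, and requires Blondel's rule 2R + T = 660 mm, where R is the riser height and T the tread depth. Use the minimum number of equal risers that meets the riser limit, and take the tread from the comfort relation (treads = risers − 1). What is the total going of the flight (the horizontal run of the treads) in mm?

At most 182 each: 3520/182 = 19.34, giving 20 risers.
Riser R = 3520 / 20 = 176 mm, within the 182 mm limit.
From 2R + T = 660: T = 660 − 352 = 308 mm.
20 risers give 19 treads; going = 19 × 308 = 5852 mm.

5852 mm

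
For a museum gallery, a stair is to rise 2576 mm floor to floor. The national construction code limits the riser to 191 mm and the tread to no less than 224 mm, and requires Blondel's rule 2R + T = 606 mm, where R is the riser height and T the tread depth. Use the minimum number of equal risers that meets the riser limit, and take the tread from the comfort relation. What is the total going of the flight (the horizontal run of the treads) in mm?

3094 mm

At most 191 each: 2576/191 = 13.49, giving 14 risers.
Riser R = 2576 / 14 = 184 mm, within the 191 mm limit.
T = 606 − 2·184 = 238 mm, which satisfies the 224 mm minimum.
Going = (14 − 1) × 238 = 3094 mm.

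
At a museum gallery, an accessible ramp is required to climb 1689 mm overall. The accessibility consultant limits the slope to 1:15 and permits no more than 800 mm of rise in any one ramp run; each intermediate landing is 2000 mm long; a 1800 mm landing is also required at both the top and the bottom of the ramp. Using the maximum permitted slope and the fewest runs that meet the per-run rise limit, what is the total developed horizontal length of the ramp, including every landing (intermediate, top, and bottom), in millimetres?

32935 mm

1689 / 800 = 2.111 → round up to 3 ramp runs. That means 2 intermediate landings.
Ramp run (horizontal) at 1:15: 1689 × 15 = 25335 mm.
Intermediate landings: 2 × 2000 = 4000 mm.
Top and bottom landings: 2 × 1800 = 3600 mm.
Total = 25335 + 4000 + 3600 = 32935 mm.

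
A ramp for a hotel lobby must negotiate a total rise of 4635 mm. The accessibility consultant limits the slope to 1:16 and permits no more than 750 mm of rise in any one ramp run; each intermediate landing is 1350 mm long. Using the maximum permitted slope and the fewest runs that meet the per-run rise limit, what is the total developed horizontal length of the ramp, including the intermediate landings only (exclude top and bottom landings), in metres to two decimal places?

At most 750 each: 4635/750 = 6.18, giving 7 ramp runs. That means 6 intermediate landings.
Ramp run (horizontal) at 1:16: 4635 × 16 = 74160 mm.
6 intermediate landings contribute 6 × 1350 = 8100 mm.
Total developed length = 74160 + 8100 = 82260 mm.
= 82.26 m.

82.26 m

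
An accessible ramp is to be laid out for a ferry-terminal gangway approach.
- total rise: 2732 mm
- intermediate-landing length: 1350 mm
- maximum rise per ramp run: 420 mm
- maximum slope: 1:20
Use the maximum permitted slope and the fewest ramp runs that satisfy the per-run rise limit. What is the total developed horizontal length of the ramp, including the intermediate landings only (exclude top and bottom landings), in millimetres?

At most 420 each: 2732/420 = 6.50, giving 7 ramp runs. That means 6 intermediate landings.
Horizontal run for 2732 mm of rise at 1:20 is 2732 × 20 = 54640 mm.
6 intermediate landings contribute 6 × 1350 = 8100 mm.
Developed length = 54640 + 8100 = 62740 mm.

62740 mm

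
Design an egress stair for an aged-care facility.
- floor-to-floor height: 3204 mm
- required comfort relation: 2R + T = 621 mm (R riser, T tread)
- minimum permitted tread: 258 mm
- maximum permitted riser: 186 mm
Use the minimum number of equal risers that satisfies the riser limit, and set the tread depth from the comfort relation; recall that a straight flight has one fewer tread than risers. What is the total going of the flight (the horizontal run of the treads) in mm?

⌈3204/186⌉ = 18 risers.
Riser R = 3204 / 18 = 178 mm, within the 186 mm limit.
Tread T = 621 − 2 × 178 = 265 mm (≥ 258 mm).
Treads = 18 − 1 = 17; going = 17 × 265 = 4505 mm.

4505 mm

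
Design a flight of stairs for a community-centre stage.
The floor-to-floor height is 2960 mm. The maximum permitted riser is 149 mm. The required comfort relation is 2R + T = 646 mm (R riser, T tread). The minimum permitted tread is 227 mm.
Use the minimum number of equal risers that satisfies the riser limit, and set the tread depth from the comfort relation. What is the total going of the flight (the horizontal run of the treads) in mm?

6650 mm

2960 / 149 = 19.87, so 20 risers are needed.
R = 2960 ÷ 20 = 148 mm.
Tread T = 646 − 2 × 148 = 350 mm (≥ 227 mm).
Going = (20 − 1) × 350 = 6650 mm.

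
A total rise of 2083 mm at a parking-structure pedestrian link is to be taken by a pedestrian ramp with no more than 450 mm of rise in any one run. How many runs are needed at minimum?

2083 / 450 = 4.63, so 5 ramp runs are needed.

5 runs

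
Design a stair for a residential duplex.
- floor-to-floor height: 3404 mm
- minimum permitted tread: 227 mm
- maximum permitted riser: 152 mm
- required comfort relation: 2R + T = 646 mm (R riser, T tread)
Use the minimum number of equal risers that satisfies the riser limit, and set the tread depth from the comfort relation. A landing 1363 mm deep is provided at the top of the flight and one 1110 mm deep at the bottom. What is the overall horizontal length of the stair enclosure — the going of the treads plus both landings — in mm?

10173 mm

At most 152 each: 3404/152 = 22.39, giving 23 risers.
R = 3404 ÷ 23 = 148 mm.
From 2R + T = 646: T = 646 − 296 = 350 mm.
23 risers give 22 treads; going = 22 × 350 = 7700 mm.
Enclosure = 7700 + 1363 + 1110 = 10173 mm.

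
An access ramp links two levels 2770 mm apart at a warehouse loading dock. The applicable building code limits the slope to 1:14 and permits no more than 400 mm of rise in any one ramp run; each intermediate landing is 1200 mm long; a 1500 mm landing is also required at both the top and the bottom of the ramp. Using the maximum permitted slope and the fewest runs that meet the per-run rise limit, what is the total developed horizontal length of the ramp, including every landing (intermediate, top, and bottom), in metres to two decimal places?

⌈2770/400⌉ = 7 ramp runs. That means 6 intermediate landings.
Ramp run (horizontal) at 1:14: 2770 × 14 = 38780 mm.
6 intermediate landings contribute 6 × 1200 = 7200 mm.
Top and bottom landings: 2 × 1500 = 3000 mm.
Total = 38780 + 7200 + 3000 = 48980 mm.
= 48.98 m.

48.98 m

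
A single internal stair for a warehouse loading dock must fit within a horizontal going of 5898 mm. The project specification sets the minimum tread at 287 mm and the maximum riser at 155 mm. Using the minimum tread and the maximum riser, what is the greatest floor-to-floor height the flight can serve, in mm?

5898 / 287 = 20.55, so 20 treads fit.
Risers = treads + 1 = 21.
Maximum height = 21 × 155 = 3255 mm.

3255 mm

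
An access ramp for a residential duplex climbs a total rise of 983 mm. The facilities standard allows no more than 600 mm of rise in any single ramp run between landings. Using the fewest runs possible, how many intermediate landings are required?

At most 600 each: 983/600 = 1.64, giving 2 ramp runs.
2 runs are separated by 1 intermediate landings.

1 intermediate landings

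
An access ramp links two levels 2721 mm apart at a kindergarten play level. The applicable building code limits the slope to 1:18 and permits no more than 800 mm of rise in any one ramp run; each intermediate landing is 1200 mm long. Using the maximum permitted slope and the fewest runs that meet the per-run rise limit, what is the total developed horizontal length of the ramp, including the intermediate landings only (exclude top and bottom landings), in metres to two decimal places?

52.58 m

At most 800 each: 2721/800 = 3.40, giving 4 ramp runs. That means 3 intermediate landings.
Horizontal run for 2721 mm of rise at 1:18 is 2721 × 18 = 48978 mm.
3 intermediate landings contribute 3 × 1200 = 3600 mm.
Total developed length = 48978 + 3600 = 52578 mm.
= 52.58 m.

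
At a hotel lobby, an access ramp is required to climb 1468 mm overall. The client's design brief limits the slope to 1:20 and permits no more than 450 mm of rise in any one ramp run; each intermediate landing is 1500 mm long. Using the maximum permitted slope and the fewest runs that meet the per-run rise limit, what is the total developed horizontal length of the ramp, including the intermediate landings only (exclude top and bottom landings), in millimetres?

33860 mm

⌈1468/450⌉ = 4 ramp runs. That means 3 intermediate landings.
Horizontal run for 1468 mm of rise at 1:20 is 1468 × 20 = 29360 mm.
Intermediate landings: 3 × 1500 = 4500 mm.
Developed length = 29360 + 4500 = 33860 mm.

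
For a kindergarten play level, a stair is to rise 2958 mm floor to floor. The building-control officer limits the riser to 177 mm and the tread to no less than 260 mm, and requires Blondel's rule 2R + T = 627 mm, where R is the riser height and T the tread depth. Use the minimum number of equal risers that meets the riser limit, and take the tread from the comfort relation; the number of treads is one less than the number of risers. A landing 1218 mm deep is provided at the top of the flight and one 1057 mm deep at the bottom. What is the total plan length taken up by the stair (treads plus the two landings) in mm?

6739 mm

⌈2958/177⌉ = 17 risers.
Riser R = 2958 / 17 = 174 mm, within the 177 mm limit.
T = 627 − 2·174 = 279 mm, which satisfies the 260 mm minimum.
17 risers give 16 treads; going = 16 × 279 = 4464 mm.
Enclosure = 4464 + 1218 + 1057 = 6739 mm.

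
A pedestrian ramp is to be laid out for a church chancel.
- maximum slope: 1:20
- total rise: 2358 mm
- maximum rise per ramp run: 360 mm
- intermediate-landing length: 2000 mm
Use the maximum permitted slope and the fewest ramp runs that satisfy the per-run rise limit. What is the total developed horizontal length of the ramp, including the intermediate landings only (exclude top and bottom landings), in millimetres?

59160 mm

2358 / 360 = 6.550 → round up to 7 ramp runs. That means 6 intermediate landings.
Ramp run (horizontal) at 1:20: 2358 × 20 = 47160 mm.
6 intermediate landings contribute 6 × 2000 = 12000 mm.
Total developed length = 47160 + 12000 = 59160 mm.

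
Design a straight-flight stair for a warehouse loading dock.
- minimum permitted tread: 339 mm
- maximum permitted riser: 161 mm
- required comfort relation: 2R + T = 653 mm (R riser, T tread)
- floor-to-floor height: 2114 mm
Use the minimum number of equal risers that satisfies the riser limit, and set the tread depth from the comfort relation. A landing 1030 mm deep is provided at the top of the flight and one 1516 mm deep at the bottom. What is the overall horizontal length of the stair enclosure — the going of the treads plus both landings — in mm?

7109 mm

At most 161 each: 2114/161 = 13.13, giving 14 risers.
Each riser is 2114/14 = 151 mm (≤ 161 mm).
T = 653 − 2·151 = 351 mm, which satisfies the 339 mm minimum.
14 risers give 13 treads; going = 13 × 351 = 4563 mm.
Enclosure = 4563 + 1030 + 1516 = 7109 mm.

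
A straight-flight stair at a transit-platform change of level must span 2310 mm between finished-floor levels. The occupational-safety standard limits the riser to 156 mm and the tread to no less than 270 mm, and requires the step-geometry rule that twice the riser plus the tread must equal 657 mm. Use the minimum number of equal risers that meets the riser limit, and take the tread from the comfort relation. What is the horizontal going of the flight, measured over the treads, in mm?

4886 mm

At most 156 each: 2310/156 = 14.81, giving 15 risers.
Riser R = 2310 / 15 = 154 mm, within the 156 mm limit.
From 2R + T = 657: T = 657 − 308 = 349 mm.
Going = (15 − 1) × 349 = 4886 mm.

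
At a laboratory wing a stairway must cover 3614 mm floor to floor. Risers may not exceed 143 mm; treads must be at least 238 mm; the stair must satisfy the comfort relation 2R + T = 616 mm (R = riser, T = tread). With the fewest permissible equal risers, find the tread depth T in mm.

At most 143 each: 3614/143 = 25.27, giving 26 risers.
R = 3614 ÷ 26 = 139 mm.
T = 616 − 2·139 = 338 mm, which satisfies the 238 mm minimum.

338 mm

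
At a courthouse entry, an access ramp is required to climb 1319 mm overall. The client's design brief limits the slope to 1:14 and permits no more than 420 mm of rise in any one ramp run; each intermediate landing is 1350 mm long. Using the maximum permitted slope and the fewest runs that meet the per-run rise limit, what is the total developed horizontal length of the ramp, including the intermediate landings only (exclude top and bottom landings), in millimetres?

⌈1319/420⌉ = 4 ramp runs. That means 3 intermediate landings.
Ramp run (horizontal) at 1:14: 1319 × 14 = 18466 mm.
3 intermediate landings contribute 3 × 1350 = 4050 mm.
Total developed length = 18466 + 4050 = 22516 mm.

22516 mm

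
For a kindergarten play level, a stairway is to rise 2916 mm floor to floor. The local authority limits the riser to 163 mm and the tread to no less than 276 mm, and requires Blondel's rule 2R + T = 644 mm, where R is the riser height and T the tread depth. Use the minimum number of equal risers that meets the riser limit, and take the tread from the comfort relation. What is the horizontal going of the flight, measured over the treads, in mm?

5440 mm

2916 / 163 = 17.89, so 18 risers are needed.
Riser R = 2916 / 18 = 162 mm, within the 163 mm limit.
From 2R + T = 644: T = 644 − 324 = 320 mm.
Going = (18 − 1) × 320 = 5440 mm.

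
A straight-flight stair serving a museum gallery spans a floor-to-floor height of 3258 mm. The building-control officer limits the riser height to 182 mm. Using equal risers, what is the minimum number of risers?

18 risers

At most 182 each: 3258/182 = 17.90, giving 18 risers.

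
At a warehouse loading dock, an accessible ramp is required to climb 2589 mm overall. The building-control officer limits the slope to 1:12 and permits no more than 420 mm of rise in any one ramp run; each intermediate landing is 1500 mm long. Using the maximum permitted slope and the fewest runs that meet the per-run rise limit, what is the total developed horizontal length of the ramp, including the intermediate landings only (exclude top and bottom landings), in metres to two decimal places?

2589 / 420 = 6.164 → round up to 7 ramp runs. That means 6 intermediate landings.
Ramp run (horizontal) at 1:12: 2589 × 12 = 31068 mm.
6 intermediate landings contribute 6 × 1500 = 9000 mm.
Total developed length = 31068 + 9000 = 40068 mm.
= 40.07 m.

40.07 m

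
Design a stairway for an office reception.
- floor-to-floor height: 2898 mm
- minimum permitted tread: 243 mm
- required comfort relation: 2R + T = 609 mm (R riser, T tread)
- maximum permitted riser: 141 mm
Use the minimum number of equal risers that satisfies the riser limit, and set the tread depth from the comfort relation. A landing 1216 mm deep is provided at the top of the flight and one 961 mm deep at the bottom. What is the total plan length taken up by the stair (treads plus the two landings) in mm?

8837 mm

⌈2898/141⌉ = 21 risers.
R = 2898 ÷ 21 = 138 mm.
T = 609 − 2·138 = 333 mm, which satisfies the 243 mm minimum.
Going = (21 − 1) × 333 = 6660 mm.
Add landings: 6660 + 1216 + 961 = 8837 mm.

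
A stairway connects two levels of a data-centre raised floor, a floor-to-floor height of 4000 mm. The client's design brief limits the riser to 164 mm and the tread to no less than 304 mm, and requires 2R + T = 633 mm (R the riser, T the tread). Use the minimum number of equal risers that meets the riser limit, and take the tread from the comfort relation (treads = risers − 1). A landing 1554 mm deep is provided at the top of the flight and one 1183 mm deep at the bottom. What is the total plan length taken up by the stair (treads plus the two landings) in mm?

10249 mm

4000 / 164 = 24.390 → round up to 25 risers.
Each riser is 4000/25 = 160 mm (≤ 164 mm).
From 2R + T = 633: T = 633 − 320 = 313 mm.
Treads = 25 − 1 = 24; going = 24 × 313 = 7512 mm.
Enclosure = 7512 + 1554 + 1183 = 10249 mm.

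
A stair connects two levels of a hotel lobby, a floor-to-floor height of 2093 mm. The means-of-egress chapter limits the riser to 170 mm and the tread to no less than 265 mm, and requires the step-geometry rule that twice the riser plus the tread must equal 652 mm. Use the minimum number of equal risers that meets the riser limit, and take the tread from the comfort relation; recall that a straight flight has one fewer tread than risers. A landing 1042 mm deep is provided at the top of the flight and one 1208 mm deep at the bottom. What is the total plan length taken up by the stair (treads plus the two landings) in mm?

6210 mm

⌈2093/170⌉ = 13 risers.
R = 2093 ÷ 13 = 161 mm.
Tread T = 652 − 2 × 161 = 330 mm (≥ 265 mm).
Treads = 13 − 1 = 12; going = 12 × 330 = 3960 mm.
Enclosure = 3960 + 1042 + 1208 = 6210 mm.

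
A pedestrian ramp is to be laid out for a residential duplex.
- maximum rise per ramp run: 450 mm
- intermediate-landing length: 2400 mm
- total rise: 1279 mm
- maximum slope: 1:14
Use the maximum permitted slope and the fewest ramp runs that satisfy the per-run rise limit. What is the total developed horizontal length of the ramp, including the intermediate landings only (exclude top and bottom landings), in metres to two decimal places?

22.71 m

1279 / 450 = 2.842 → round up to 3 ramp runs. That means 2 intermediate landings.
Ramp run (horizontal) at 1:14: 1279 × 14 = 17906 mm.
Intermediate landings: 2 × 2400 = 4800 mm.
Developed length = 17906 + 4800 = 22706 mm.
= 22.71 m.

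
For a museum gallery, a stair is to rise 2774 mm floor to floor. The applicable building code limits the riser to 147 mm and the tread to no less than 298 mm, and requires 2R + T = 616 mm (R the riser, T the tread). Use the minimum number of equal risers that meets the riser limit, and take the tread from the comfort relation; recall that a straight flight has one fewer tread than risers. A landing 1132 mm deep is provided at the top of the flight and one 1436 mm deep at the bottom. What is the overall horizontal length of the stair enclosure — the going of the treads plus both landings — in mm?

2774 / 147 = 18.87, so 19 risers are needed.
Each riser is 2774/19 = 146 mm (≤ 147 mm).
From 2R + T = 616: T = 616 − 292 = 324 mm.
Going = (19 − 1) × 324 = 5832 mm.
Enclosure = 5832 + 1132 + 1436 = 8400 mm.

8400 mm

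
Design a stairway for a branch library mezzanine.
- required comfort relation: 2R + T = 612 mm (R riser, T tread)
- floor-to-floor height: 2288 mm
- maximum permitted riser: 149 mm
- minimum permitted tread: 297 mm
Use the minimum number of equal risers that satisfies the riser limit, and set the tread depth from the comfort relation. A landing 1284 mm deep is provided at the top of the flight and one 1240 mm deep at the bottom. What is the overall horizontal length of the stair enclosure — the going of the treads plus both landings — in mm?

2288 / 149 = 15.356 → round up to 16 risers.
R = 2288 ÷ 16 = 143 mm.
From 2R + T = 612: T = 612 − 286 = 326 mm.
Treads = 16 − 1 = 15; going = 15 × 326 = 4890 mm.
Add landings: 4890 + 1284 + 1240 = 7414 mm.

7414 mm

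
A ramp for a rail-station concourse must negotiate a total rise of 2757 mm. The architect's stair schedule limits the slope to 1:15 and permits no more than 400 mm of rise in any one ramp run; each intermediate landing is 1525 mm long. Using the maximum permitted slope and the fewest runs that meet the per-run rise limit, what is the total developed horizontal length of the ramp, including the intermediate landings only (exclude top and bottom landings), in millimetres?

50505 mm

2757 / 400 = 6.89, so 7 ramp runs are needed. That means 6 intermediate landings.
Ramp run (horizontal) at 1:15: 2757 × 15 = 41355 mm.
6 intermediate landings contribute 6 × 1525 = 9150 mm.
Developed length = 41355 + 9150 = 50505 mm.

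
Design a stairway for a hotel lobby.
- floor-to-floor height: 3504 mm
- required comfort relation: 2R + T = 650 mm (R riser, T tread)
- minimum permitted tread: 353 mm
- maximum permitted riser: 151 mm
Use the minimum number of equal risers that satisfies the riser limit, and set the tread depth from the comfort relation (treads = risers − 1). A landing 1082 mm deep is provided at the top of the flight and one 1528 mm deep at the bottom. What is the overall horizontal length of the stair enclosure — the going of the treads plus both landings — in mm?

3504 / 151 = 23.205 → round up to 24 risers.
R = 3504 ÷ 24 = 146 mm.
From 2R + T = 650: T = 650 − 292 = 358 mm.
24 risers give 23 treads; going = 23 × 358 = 8234 mm.
Enclosure = 8234 + 1082 + 1528 = 10844 mm.

10844 mm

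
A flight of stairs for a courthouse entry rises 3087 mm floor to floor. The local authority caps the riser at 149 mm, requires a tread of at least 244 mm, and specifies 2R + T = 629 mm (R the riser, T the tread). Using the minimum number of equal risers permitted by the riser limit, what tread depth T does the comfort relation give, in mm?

⌈3087/149⌉ = 21 risers.
R = 3087 ÷ 21 = 147 mm.
Tread T = 629 − 2 × 147 = 335 mm (≥ 244 mm).

335 mm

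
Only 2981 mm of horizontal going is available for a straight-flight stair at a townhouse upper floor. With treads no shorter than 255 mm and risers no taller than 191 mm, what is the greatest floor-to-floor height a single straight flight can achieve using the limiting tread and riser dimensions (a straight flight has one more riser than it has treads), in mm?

2292 mm

2981 / 255 = 11.69, so 11 treads fit.
Risers = treads + 1 = 12.
Maximum height = 12 × 191 = 2292 mm.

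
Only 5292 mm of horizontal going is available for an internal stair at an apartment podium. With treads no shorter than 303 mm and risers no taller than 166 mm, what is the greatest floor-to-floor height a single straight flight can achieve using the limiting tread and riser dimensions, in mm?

5292 / 303 = 17.47, so 17 treads fit.
Risers = treads + 1 = 18.
Maximum height = 18 × 166 = 2988 mm.

2988 mm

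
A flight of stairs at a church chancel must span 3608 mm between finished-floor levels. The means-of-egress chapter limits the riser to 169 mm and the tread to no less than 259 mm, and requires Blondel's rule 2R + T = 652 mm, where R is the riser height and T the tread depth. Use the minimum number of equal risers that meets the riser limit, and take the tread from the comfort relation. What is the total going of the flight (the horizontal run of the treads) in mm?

6804 mm

⌈3608/169⌉ = 22 risers.
R = 3608 ÷ 22 = 164 mm.
T = 652 − 2·164 = 324 mm, which satisfies the 259 mm minimum.
22 risers give 21 treads; going = 21 × 324 = 6804 mm.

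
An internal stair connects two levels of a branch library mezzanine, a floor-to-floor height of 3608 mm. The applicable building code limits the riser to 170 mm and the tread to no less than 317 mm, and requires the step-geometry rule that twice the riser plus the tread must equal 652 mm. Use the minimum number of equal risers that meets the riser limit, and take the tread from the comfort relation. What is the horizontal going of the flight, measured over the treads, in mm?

3608 / 170 = 21.22, so 22 risers are needed.
Each riser is 3608/22 = 164 mm (≤ 170 mm).
From 2R + T = 652: T = 652 − 328 = 324 mm.
22 risers give 21 treads; going = 21 × 324 = 6804 mm.

6804 mm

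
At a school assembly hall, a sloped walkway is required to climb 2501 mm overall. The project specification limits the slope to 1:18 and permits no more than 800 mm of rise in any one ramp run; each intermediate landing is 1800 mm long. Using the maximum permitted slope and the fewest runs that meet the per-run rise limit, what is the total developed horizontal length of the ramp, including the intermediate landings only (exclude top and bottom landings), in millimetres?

2501 / 800 = 3.13, so 4 ramp runs are needed. That means 3 intermediate landings.
Horizontal run for 2501 mm of rise at 1:18 is 2501 × 18 = 45018 mm.
3 intermediate landings contribute 3 × 1800 = 5400 mm.
Total developed length = 45018 + 5400 = 50418 mm.

50418 mm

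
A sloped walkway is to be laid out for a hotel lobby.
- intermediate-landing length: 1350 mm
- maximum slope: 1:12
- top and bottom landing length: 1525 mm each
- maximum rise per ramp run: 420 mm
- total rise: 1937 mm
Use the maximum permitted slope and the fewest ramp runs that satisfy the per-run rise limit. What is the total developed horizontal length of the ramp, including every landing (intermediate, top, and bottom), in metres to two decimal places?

1937 / 420 = 4.612 → round up to 5 ramp runs. That means 4 intermediate landings.
Horizontal run for 1937 mm of rise at 1:12 is 1937 × 12 = 23244 mm.
4 intermediate landings contribute 4 × 1350 = 5400 mm.
Top and bottom landings: 2 × 1525 = 3050 mm.
Total = 23244 + 5400 + 3050 = 31694 mm.
= 31.69 m.

31.69 m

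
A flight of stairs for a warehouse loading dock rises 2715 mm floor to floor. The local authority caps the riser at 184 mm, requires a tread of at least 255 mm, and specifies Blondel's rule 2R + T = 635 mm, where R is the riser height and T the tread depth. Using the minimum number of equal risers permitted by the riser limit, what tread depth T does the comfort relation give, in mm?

2715 / 184 = 14.76, so 15 risers are needed.
R = 2715 ÷ 15 = 181 mm.
Tread T = 635 − 2 × 181 = 273 mm (≥ 255 mm).

273 mm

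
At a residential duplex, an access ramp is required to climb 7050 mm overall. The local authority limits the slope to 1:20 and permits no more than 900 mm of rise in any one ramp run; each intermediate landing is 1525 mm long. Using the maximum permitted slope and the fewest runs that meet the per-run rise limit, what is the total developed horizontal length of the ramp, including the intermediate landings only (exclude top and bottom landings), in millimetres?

At most 900 each: 7050/900 = 7.83, giving 8 ramp runs. That means 7 intermediate landings.
Ramp run (horizontal) at 1:20: 7050 × 20 = 141000 mm.
Intermediate landings: 7 × 1525 = 10675 mm.
Total developed length = 141000 + 10675 = 151675 mm.

151675 mm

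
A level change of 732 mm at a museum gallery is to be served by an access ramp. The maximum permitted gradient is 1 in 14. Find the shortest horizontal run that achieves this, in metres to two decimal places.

At 1:14 the run is 14 × 732 = 10248 mm.
10248 mm = 10.25 m.

10.25 m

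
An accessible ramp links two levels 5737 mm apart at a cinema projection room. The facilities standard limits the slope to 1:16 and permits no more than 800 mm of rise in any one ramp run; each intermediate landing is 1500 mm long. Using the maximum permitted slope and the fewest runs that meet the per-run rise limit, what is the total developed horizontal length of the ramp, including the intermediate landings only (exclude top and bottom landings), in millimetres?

102292 mm

5737 / 800 = 7.17, so 8 ramp runs are needed. That means 7 intermediate landings.
Horizontal run for 5737 mm of rise at 1:16 is 5737 × 16 = 91792 mm.
Intermediate landings: 7 × 1500 = 10500 mm.
Developed length = 91792 + 10500 = 102292 mm.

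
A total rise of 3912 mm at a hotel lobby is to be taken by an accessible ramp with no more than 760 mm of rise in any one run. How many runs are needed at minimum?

6 runs

3912 / 760 = 5.147 → round up to 6 ramp runs.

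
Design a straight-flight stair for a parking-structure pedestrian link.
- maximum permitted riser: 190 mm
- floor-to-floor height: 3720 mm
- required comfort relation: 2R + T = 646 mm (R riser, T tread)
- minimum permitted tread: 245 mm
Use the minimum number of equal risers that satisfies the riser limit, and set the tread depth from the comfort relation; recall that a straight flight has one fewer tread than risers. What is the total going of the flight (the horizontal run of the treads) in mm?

5206 mm

3720 / 190 = 19.579 → round up to 20 risers.
Riser R = 3720 / 20 = 186 mm, within the 190 mm limit.
Tread T = 646 − 2 × 186 = 274 mm (≥ 245 mm).
20 risers give 19 treads; going = 19 × 274 = 5206 mm.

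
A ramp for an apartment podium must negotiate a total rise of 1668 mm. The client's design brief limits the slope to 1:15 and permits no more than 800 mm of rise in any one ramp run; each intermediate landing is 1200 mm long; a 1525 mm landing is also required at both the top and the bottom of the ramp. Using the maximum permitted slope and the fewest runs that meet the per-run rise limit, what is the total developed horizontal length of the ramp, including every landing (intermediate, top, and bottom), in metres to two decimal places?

30.47 m

At most 800 each: 1668/800 = 2.08, giving 3 ramp runs. That means 2 intermediate landings.
Ramp run (horizontal) at 1:15: 1668 × 15 = 25020 mm.
2 intermediate landings contribute 2 × 1200 = 2400 mm.
Top and bottom landings: 2 × 1525 = 3050 mm.
Total = 25020 + 2400 + 3050 = 30470 mm.
= 30.47 m.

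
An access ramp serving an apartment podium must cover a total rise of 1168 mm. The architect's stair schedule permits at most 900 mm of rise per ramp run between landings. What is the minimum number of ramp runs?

2 runs

At most 900 each: 1168/900 = 1.30, giving 2 ramp runs.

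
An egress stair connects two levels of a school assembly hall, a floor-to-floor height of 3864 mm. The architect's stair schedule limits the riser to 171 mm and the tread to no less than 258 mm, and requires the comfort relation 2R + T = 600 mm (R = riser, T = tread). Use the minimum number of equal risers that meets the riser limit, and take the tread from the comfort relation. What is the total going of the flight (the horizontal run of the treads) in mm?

⌈3864/171⌉ = 23 risers.
R = 3864 ÷ 23 = 168 mm.
T = 600 − 2·168 = 264 mm, which satisfies the 258 mm minimum.
Going = (23 − 1) × 264 = 5808 mm.

5808 mm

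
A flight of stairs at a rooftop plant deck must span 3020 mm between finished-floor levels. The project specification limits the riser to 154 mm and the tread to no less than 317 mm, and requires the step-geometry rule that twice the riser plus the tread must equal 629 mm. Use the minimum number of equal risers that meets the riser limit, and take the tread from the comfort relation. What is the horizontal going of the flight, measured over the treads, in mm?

⌈3020/154⌉ = 20 risers.
R = 3020 ÷ 20 = 151 mm.
Tread T = 629 − 2 × 151 = 327 mm (≥ 317 mm).
Going = (20 − 1) × 327 = 6213 mm.

6213 mm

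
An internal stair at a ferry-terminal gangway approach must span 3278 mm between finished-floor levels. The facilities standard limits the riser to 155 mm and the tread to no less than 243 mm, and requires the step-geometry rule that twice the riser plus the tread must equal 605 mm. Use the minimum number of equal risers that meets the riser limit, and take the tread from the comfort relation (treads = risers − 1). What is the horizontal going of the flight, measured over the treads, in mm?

3278 / 155 = 21.15, so 22 risers are needed.
Riser R = 3278 / 22 = 149 mm, within the 155 mm limit.
Tread T = 605 − 2 × 149 = 307 mm (≥ 243 mm).
Treads = 22 − 1 = 21; going = 21 × 307 = 6447 mm.

6447 mm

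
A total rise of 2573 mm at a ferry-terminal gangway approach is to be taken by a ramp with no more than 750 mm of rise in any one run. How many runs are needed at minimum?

4 runs

⌈2573/750⌉ = 4 ramp runs.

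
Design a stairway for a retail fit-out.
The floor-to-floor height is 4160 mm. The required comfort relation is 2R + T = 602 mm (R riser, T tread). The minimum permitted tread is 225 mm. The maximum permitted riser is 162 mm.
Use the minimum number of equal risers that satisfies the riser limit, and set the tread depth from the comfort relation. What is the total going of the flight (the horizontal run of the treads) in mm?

7050 mm

4160 / 162 = 25.68, so 26 risers are needed.
R = 4160 ÷ 26 = 160 mm.
T = 602 − 2·160 = 282 mm, which satisfies the 225 mm minimum.
Going = (26 − 1) × 282 = 7050 mm.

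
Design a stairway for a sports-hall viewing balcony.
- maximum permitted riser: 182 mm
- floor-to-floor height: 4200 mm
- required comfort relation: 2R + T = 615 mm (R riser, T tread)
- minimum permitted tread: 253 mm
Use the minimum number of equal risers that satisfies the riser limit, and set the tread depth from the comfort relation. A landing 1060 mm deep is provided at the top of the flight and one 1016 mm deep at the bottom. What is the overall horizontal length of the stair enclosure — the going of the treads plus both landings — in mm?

At most 182 each: 4200/182 = 23.08, giving 24 risers.
Riser R = 4200 / 24 = 175 mm, within the 182 mm limit.
Tread T = 615 − 2 × 175 = 265 mm (≥ 253 mm).
Going = (24 − 1) × 265 = 6095 mm.
Enclosure = 6095 + 1060 + 1016 = 8171 mm.

8171 mm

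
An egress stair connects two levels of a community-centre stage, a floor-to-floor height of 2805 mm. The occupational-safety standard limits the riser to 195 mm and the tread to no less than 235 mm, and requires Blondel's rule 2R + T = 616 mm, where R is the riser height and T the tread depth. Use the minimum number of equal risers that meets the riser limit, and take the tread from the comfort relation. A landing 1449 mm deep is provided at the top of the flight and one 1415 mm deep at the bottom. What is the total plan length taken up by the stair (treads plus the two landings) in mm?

2805 / 195 = 14.385 → round up to 15 risers.
Riser R = 2805 / 15 = 187 mm, within the 195 mm limit.
T = 616 − 2·187 = 242 mm, which satisfies the 235 mm minimum.
Treads = 15 − 1 = 14; going = 14 × 242 = 3388 mm.
Add landings: 3388 + 1449 + 1415 = 6252 mm.

6252 mm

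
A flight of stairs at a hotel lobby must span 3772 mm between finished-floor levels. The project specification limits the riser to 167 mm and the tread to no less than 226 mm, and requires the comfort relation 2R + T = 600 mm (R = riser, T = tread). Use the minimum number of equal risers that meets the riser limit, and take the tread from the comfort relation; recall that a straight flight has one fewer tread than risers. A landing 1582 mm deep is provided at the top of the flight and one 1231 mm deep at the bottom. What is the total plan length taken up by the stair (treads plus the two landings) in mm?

3772 / 167 = 22.59, so 23 risers are needed.
Riser R = 3772 / 23 = 164 mm, within the 167 mm limit.
Tread T = 600 − 2 × 164 = 272 mm (≥ 226 mm).
Going = (23 − 1) × 272 = 5984 mm.
Add landings: 5984 + 1582 + 1231 = 8797 mm.

8797 mm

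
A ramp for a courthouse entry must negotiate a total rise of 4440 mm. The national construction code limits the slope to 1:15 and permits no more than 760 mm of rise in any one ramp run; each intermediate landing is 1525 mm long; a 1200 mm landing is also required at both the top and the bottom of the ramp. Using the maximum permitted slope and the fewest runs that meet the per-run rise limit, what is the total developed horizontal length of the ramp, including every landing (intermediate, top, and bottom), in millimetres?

76625 mm

At most 760 each: 4440/760 = 5.84, giving 6 ramp runs. That means 5 intermediate landings.
Horizontal run for 4440 mm of rise at 1:15 is 4440 × 15 = 66600 mm.
5 intermediate landings contribute 5 × 1525 = 7625 mm.
Top and bottom landings: 2 × 1200 = 2400 mm.
Total = 66600 + 7625 + 2400 = 76625 mm.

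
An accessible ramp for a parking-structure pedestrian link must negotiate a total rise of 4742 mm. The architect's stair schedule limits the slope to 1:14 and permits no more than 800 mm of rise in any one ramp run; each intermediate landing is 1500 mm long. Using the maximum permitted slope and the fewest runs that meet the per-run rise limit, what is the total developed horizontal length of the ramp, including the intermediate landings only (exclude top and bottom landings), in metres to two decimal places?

⌈4742/800⌉ = 6 ramp runs. That means 5 intermediate landings.
Horizontal run for 4742 mm of rise at 1:14 is 4742 × 14 = 66388 mm.
Intermediate landings: 5 × 1500 = 7500 mm.
Developed length = 66388 + 7500 = 73888 mm.
= 73.89 m.

73.89 m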